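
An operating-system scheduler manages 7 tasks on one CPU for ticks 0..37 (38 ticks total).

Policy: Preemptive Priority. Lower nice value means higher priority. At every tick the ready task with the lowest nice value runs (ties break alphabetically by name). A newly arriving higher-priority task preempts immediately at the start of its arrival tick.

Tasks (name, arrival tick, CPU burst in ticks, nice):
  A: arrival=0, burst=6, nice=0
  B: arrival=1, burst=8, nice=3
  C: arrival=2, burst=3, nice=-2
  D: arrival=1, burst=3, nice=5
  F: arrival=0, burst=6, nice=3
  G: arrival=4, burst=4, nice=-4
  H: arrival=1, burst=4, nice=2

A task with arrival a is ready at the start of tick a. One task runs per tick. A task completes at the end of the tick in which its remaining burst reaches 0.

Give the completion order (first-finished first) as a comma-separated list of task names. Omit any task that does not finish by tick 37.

completion order = G, C, A, H, B, F, D

t=0: ready={A,F} → run A
t=1: ready={A,B,D,F,H} → run A
t=2: ready={A,B,C,D,F,H} → run C
t=3: ready={A,B,C,D,F,H} → run C
t=4: ready={A,B,C,D,F,G,H} → run G
t=5: ready={A,B,C,D,F,G,H} → run G
t=6: ready={A,B,C,D,F,G,H} → run G
t=7: ready={A,B,C,D,F,G,H} → run G
t=8: ready={A,B,C,D,F,H} → run C
t=9: ready={A,B,D,F,H} → run A
t=10: ready={A,B,D,F,H} → run A
t=11: ready={A,B,D,F,H} → run A
t=12: ready={A,B,D,F,H} → run A
t=13: ready={B,D,F,H} → run H
t=14: ready={B,D,F,H} → run H
t=15: ready={B,D,F,H} → run H
t=16: ready={B,D,F,H} → run H
t=17: ready={B,D,F} → run B
t=18: ready={B,D,F} → run B
t=19: ready={B,D,F} → run B
t=20: ready={B,D,F} → run B
t=21: ready={B,D,F} → run B
t=22: ready={B,D,F} → run B
t=23: ready={B,D,F} → run B
t=24: ready={B,D,F} → run B
t=25: ready={D,F} → run F
t=26: ready={D,F} → run F
t=27: ready={D,F} → run F
t=28: ready={D,F} → run F
t=29: ready={D,F} → run F
t=30: ready={D,F} → run F
t=31: ready={D} → run D
t=32: ready={D} → run D
t=33: ready={D} → run D
t=34: (idle)
t=35: (idle)
t=36: (idle)
t=37: (idle)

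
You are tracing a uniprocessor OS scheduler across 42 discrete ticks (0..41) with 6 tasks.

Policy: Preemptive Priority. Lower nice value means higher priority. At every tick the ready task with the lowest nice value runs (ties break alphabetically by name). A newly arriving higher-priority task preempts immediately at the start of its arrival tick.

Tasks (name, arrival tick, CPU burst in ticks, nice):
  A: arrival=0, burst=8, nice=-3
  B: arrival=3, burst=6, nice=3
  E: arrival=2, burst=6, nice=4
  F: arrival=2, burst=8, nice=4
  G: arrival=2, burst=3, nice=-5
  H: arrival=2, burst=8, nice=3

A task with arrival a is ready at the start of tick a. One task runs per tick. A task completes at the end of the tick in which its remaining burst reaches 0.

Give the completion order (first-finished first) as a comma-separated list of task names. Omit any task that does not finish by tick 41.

completion order = G, A, B, H, E, F

t=0: ready={A} → run A
t=1: ready={A} → run A
t=2: ready={A,E,F,G,H} → run G
t=3: ready={A,B,E,F,G,H} → run G
t=4: ready={A,B,E,F,G,H} → run G
t=5: ready={A,B,E,F,H} → run A
t=6: ready={A,B,E,F,H} → run A
t=7: ready={A,B,E,F,H} → run A
t=8: ready={A,B,E,F,H} → run A
t=9: ready={A,B,E,F,H} → run A
t=10: ready={A,B,E,F,H} → run A
t=11: ready={B,E,F,H} → run B
t=12: ready={B,E,F,H} → run B
t=13: ready={B,E,F,H} → run B
t=14: ready={B,E,F,H} → run B
t=15: ready={B,E,F,H} → run B
t=16: ready={B,E,F,H} → run B
t=17: ready={E,F,H} → run H
t=18: ready={E,F,H} → run H
t=19: ready={E,F,H} → run H
t=20: ready={E,F,H} → run H
t=21: ready={E,F,H} → run H
t=22: ready={E,F,H} → run H
t=23: ready={E,F,H} → run H
t=24: ready={E,F,H} → run H
t=25: ready={E,F} → run E
t=26: ready={E,F} → run E
t=27: ready={E,F} → run E
t=28: ready={E,F} → run E
t=29: ready={E,F} → run E
t=30: ready={E,F} → run E
t=31: ready={F} → run F
t=32: ready={F} → run F
t=33: ready={F} → run F
t=34: ready={F} → run F
t=35: ready={F} → run F
t=36: ready={F} → run F
t=37: ready={F} → run F
t=38: ready={F} → run F
t=39: (idle)
t=40: (idle)
t=41: (idle)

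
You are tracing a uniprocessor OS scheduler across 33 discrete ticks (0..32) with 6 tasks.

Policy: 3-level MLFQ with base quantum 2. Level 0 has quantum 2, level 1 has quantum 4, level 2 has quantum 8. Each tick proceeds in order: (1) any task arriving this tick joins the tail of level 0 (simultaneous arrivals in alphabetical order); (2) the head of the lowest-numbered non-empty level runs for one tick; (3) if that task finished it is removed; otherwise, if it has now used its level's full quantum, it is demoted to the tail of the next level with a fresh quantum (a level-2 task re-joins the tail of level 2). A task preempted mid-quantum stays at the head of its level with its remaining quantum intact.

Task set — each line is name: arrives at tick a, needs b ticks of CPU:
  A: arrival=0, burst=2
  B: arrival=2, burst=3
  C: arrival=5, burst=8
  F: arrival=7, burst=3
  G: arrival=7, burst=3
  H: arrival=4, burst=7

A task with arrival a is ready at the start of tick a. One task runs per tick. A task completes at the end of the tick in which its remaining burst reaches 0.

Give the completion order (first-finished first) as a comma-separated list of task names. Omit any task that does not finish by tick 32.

completion order = A, B, F, G, H, C

t=0: L0/L1/L2 = A/-/- → run A
t=1: L0/L1/L2 = A/-/- → run A
t=2: L0/L1/L2 = B/-/- → run B
t=3: L0/L1/L2 = B/-/- → run B
t=4: L0/L1/L2 = H/B/- → run H
t=5: L0/L1/L2 = HC/B/- → run H
t=6: L0/L1/L2 = C/BH/- → run C
t=7: L0/L1/L2 = CFG/BH/- → run C
t=8: L0/L1/L2 = FG/BHC/- → run F
t=9: L0/L1/L2 = FG/BHC/- → run F
t=10: L0/L1/L2 = G/BHCF/- → run G
t=11: L0/L1/L2 = G/BHCF/- → run G
t=12: L0/L1/L2 = -/BHCFG/- → run B
t=13: L0/L1/L2 = -/HCFG/- → run H
t=14: L0/L1/L2 = -/HCFG/- → run H
t=15: L0/L1/L2 = -/HCFG/- → run H
t=16: L0/L1/L2 = -/HCFG/- → run H
t=17: L0/L1/L2 = -/CFG/H → run C
t=18: L0/L1/L2 = -/CFG/H → run C
t=19: L0/L1/L2 = -/CFG/H → run C
t=20: L0/L1/L2 = -/CFG/H → run C
t=21: L0/L1/L2 = -/FG/HC → run F
t=22: L0/L1/L2 = -/G/HC → run G
t=23: L0/L1/L2 = -/-/HC → run H
t=24: L0/L1/L2 = -/-/C → run C
t=25: L0/L1/L2 = -/-/C → run C
t=26: (idle)
t=27: (idle)
t=28: (idle)
t=29: (idle)
t=30: (idle)
t=31: (idle)
t=32: (idle)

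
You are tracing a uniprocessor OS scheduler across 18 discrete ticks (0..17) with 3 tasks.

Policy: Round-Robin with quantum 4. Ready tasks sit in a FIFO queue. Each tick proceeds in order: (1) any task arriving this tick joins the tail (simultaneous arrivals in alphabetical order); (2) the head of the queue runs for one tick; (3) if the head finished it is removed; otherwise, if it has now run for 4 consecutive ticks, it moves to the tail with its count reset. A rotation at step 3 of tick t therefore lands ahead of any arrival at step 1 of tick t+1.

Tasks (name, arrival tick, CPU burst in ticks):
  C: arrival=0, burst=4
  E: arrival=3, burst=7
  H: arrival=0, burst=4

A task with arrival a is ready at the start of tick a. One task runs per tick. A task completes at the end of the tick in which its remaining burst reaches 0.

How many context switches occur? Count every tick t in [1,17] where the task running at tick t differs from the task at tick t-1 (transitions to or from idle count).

t=0: queue=[C,H] q_used=0 → run C
t=1: queue=[C,H] q_used=1 → run C
t=2: queue=[C,H] q_used=2 → run C
t=3: queue=[C,H,E] q_used=3 → run C
t=4: queue=[H,E] q_used=0 → run H
t=5: queue=[H,E] q_used=1 → run H
t=6: queue=[H,E] q_used=2 → run H
t=7: queue=[H,E] q_used=3 → run H
t=8: queue=[E] q_used=0 → run E
t=9: queue=[E] q_used=1 → run E
t=10: queue=[E] q_used=2 → run E
t=11: queue=[E] q_used=3 → run E
t=12: queue=[E] q_used=0 → run E
t=13: queue=[E] q_used=1 → run E
t=14: queue=[E] q_used=2 → run E
t=15: (idle)
t=16: (idle)
t=17: (idle)

context switches = 3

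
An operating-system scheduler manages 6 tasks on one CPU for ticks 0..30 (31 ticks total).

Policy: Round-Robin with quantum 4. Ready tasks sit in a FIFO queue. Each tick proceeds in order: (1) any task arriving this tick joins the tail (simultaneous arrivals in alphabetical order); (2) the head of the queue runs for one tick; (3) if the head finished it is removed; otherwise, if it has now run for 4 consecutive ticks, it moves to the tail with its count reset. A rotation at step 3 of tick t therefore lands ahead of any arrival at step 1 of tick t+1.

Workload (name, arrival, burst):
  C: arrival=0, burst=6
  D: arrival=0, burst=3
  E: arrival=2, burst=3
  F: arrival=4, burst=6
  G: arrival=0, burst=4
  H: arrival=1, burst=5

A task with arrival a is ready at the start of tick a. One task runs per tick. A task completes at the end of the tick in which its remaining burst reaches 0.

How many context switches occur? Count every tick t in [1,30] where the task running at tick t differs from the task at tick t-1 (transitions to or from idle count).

context switches = 9

t=0: queue=[C,D,G] q_used=0 → run C
t=1: queue=[C,D,G,H] q_used=1 → run C
t=2: queue=[C,D,G,H,E] q_used=2 → run C
t=3: queue=[C,D,G,H,E] q_used=3 → run C
t=4: queue=[D,G,H,E,C,F] q_used=0 → run D
t=5: queue=[D,G,H,E,C,F] q_used=1 → run D
t=6: queue=[D,G,H,E,C,F] q_used=2 → run D
t=7: queue=[G,H,E,C,F] q_used=0 → run G
t=8: queue=[G,H,E,C,F] q_used=1 → run G
t=9: queue=[G,H,E,C,F] q_used=2 → run G
t=10: queue=[G,H,E,C,F] q_used=3 → run G
t=11: queue=[H,E,C,F] q_used=0 → run H
t=12: queue=[H,E,C,F] q_used=1 → run H
t=13: queue=[H,E,C,F] q_used=2 → run H
t=14: queue=[H,E,C,F] q_used=3 → run H
t=15: queue=[E,C,F,H] q_used=0 → run E
t=16: queue=[E,C,F,H] q_used=1 → run E
t=17: queue=[E,C,F,H] q_used=2 → run E
t=18: queue=[C,F,H] q_used=0 → run C
t=19: queue=[C,F,H] q_used=1 → run C
t=20: queue=[F,H] q_used=0 → run F
t=21: queue=[F,H] q_used=1 → run F
t=22: queue=[F,H] q_used=2 → run F
t=23: queue=[F,H] q_used=3 → run F
t=24: queue=[H,F] q_used=0 → run H
t=25: queue=[F] q_used=0 → run F
t=26: queue=[F] q_used=1 → run F
t=27: (idle)
t=28: (idle)
t=29: (idle)
t=30: (idle)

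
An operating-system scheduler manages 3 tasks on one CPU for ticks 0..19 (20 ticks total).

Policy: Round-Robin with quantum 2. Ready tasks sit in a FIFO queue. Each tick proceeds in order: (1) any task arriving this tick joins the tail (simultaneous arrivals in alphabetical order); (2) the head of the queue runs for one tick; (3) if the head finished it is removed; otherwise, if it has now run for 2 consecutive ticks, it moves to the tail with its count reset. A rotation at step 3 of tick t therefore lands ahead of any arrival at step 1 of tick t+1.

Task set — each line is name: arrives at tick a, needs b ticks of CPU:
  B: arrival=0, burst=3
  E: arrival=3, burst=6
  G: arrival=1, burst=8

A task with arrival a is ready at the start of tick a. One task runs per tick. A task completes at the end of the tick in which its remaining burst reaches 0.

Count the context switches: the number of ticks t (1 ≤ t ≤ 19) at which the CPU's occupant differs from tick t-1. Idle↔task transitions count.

t=0: queue=[B] q_used=0 → run B
t=1: queue=[B,G] q_used=1 → run B
t=2: queue=[G,B] q_used=0 → run G
t=3: queue=[G,B,E] q_used=1 → run G
t=4: queue=[B,E,G] q_used=0 → run B
t=5: queue=[E,G] q_used=0 → run E
t=6: queue=[E,G] q_used=1 → run E
t=7: queue=[G,E] q_used=0 → run G
t=8: queue=[G,E] q_used=1 → run G
t=9: queue=[E,G] q_used=0 → run E
t=10: queue=[E,G] q_used=1 → run E
t=11: queue=[G,E] q_used=0 → run G
t=12: queue=[G,E] q_used=1 → run G
t=13: queue=[E,G] q_used=0 → run E
t=14: queue=[E,G] q_used=1 → run E
t=15: queue=[G] q_used=0 → run G
t=16: queue=[G] q_used=1 → run G
t=17: (idle)
t=18: (idle)
t=19: (idle)

context switches = 9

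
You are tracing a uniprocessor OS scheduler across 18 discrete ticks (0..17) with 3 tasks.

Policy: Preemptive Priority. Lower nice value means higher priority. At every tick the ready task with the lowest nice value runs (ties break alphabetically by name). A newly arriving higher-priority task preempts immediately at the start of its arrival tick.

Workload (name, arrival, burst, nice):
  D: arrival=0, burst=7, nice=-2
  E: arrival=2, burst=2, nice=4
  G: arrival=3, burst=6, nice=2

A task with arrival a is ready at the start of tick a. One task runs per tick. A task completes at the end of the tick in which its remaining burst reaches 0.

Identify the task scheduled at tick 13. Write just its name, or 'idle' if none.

running at tick 13 = E

t=0: ready={D} → run D
t=1: ready={D} → run D
t=2: ready={D,E} → run D
t=3: ready={D,E,G} → run D
t=4: ready={D,E,G} → run D
t=5: ready={D,E,G} → run D
t=6: ready={D,E,G} → run D
t=7: ready={E,G} → run G
t=8: ready={E,G} → run G
t=9: ready={E,G} → run G
t=10: ready={E,G} → run G
t=11: ready={E,G} → run G
t=12: ready={E,G} → run G
t=13: ready={E} → run E
t=14: ready={E} → run E
t=15: (idle)
t=16: (idle)
t=17: (idle)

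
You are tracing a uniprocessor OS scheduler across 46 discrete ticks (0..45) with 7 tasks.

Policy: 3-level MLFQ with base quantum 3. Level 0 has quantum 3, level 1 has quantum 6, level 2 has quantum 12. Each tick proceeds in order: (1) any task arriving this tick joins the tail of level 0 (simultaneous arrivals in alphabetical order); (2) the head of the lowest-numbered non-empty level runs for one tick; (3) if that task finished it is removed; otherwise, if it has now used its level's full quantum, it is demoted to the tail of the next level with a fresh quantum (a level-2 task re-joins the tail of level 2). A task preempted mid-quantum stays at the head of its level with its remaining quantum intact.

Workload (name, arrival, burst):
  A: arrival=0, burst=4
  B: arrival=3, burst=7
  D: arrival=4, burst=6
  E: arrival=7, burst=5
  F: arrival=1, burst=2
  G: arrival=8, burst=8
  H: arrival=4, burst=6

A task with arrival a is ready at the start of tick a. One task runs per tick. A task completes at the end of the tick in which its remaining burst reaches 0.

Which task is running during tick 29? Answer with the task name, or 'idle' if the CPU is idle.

running at tick 29 = H

t=0: L0/L1/L2 = A/-/- → run A
t=1: L0/L1/L2 = AF/-/- → run A
t=2: L0/L1/L2 = AF/-/- → run A
t=3: L0/L1/L2 = FB/A/- → run F
t=4: L0/L1/L2 = FBDH/A/- → run F
t=5: L0/L1/L2 = BDH/A/- → run B
t=6: L0/L1/L2 = BDH/A/- → run B
t=7: L0/L1/L2 = BDHE/A/- → run B
t=8: L0/L1/L2 = DHEG/AB/- → run D
t=9: L0/L1/L2 = DHEG/AB/- → run D
t=10: L0/L1/L2 = DHEG/AB/- → run D
t=11: L0/L1/L2 = HEG/ABD/- → run H
t=12: L0/L1/L2 = HEG/ABD/- → run H
t=13: L0/L1/L2 = HEG/ABD/- → run H
t=14: L0/L1/L2 = EG/ABDH/- → run E
t=15: L0/L1/L2 = EG/ABDH/- → run E
t=16: L0/L1/L2 = EG/ABDH/- → run E
t=17: L0/L1/L2 = G/ABDHE/- → run G
t=18: L0/L1/L2 = G/ABDHE/- → run G
t=19: L0/L1/L2 = G/ABDHE/- → run G
t=20: L0/L1/L2 = -/ABDHEG/- → run A
t=21: L0/L1/L2 = -/BDHEG/- → run B
t=22: L0/L1/L2 = -/BDHEG/- → run B
t=23: L0/L1/L2 = -/BDHEG/- → run B
t=24: L0/L1/L2 = -/BDHEG/- → run B
t=25: L0/L1/L2 = -/DHEG/- → run D
t=26: L0/L1/L2 = -/DHEG/- → run D
t=27: L0/L1/L2 = -/DHEG/- → run D
t=28: L0/L1/L2 = -/HEG/- → run H
t=29: L0/L1/L2 = -/HEG/- → run H
t=30: L0/L1/L2 = -/HEG/- → run H
t=31: L0/L1/L2 = -/EG/- → run E
t=32: L0/L1/L2 = -/EG/- → run E
t=33: L0/L1/L2 = -/G/- → run G
t=34: L0/L1/L2 = -/G/- → run G
t=35: L0/L1/L2 = -/G/- → run G
t=36: L0/L1/L2 = -/G/- → run G
t=37: L0/L1/L2 = -/G/- → run G
t=38: (idle)
t=39: (idle)
t=40: (idle)
t=41: (idle)
t=42: (idle)
t=43: (idle)
t=44: (idle)
t=45: (idle)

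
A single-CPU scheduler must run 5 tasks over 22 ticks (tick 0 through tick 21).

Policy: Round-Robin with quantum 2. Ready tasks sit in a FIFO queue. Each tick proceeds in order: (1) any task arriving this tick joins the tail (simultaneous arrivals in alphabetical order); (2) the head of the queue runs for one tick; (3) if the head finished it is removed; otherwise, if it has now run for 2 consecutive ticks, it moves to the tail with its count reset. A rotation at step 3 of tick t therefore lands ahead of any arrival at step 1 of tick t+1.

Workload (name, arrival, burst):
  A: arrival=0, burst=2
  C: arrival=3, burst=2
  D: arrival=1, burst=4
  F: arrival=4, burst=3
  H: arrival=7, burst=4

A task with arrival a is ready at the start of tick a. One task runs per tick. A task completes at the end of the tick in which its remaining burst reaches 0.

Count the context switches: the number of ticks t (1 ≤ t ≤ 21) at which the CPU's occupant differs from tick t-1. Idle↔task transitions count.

t=0: queue=[A] q_used=0 → run A
t=1: queue=[A,D] q_used=1 → run A
t=2: queue=[D] q_used=0 → run D
t=3: queue=[D,C] q_used=1 → run D
t=4: queue=[C,D,F] q_used=0 → run C
t=5: queue=[C,D,F] q_used=1 → run C
t=6: queue=[D,F] q_used=0 → run D
t=7: queue=[D,F,H] q_used=1 → run D
t=8: queue=[F,H] q_used=0 → run F
t=9: queue=[F,H] q_used=1 → run F
t=10: queue=[H,F] q_used=0 → run H
t=11: queue=[H,F] q_used=1 → run H
t=12: queue=[F,H] q_used=0 → run F
t=13: queue=[H] q_used=0 → run H
t=14: queue=[H] q_used=1 → run H
t=15: (idle)
t=16: (idle)
t=17: (idle)
t=18: (idle)
t=19: (idle)
t=20: (idle)
t=21: (idle)

context switches = 8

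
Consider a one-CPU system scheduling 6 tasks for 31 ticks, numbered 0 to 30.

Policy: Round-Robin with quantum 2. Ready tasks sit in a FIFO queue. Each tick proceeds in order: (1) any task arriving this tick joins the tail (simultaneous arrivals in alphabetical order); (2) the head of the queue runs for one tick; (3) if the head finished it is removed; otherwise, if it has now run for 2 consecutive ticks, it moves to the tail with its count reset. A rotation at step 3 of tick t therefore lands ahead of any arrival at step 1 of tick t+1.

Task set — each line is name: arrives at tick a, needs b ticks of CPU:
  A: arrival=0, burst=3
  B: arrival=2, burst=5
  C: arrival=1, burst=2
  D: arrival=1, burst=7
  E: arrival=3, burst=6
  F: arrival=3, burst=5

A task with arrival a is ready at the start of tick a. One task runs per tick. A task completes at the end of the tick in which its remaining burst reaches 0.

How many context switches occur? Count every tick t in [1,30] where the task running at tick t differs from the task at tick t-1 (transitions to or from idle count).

t=0: queue=[A] q_used=0 → run A
t=1: queue=[A,C,D] q_used=1 → run A
t=2: queue=[C,D,A,B] q_used=0 → run C
t=3: queue=[C,D,A,B,E,F] q_used=1 → run C
t=4: queue=[D,A,B,E,F] q_used=0 → run D
t=5: queue=[D,A,B,E,F] q_used=1 → run D
t=6: queue=[A,B,E,F,D] q_used=0 → run A
t=7: queue=[B,E,F,D] q_used=0 → run B
t=8: queue=[B,E,F,D] q_used=1 → run B
t=9: queue=[E,F,D,B] q_used=0 → run E
t=10: queue=[E,F,D,B] q_used=1 → run E
t=11: queue=[F,D,B,E] q_used=0 → run F
t=12: queue=[F,D,B,E] q_used=1 → run F
t=13: queue=[D,B,E,F] q_used=0 → run D
t=14: queue=[D,B,E,F] q_used=1 → run D
t=15: queue=[B,E,F,D] q_used=0 → run B
t=16: queue=[B,E,F,D] q_used=1 → run B
t=17: queue=[E,F,D,B] q_used=0 → run E
t=18: queue=[E,F,D,B] q_used=1 → run E
t=19: queue=[F,D,B,E] q_used=0 → run F
t=20: queue=[F,D,B,E] q_used=1 → run F
t=21: queue=[D,B,E,F] q_used=0 → run D
t=22: queue=[D,B,E,F] q_used=1 → run D
t=23: queue=[B,E,F,D] q_used=0 → run B
t=24: queue=[E,F,D] q_used=0 → run E
t=25: queue=[E,F,D] q_used=1 → run E
t=26: queue=[F,D] q_used=0 → run F
t=27: queue=[D] q_used=0 → run D
t=28: (idle)
t=29: (idle)
t=30: (idle)

context switches = 16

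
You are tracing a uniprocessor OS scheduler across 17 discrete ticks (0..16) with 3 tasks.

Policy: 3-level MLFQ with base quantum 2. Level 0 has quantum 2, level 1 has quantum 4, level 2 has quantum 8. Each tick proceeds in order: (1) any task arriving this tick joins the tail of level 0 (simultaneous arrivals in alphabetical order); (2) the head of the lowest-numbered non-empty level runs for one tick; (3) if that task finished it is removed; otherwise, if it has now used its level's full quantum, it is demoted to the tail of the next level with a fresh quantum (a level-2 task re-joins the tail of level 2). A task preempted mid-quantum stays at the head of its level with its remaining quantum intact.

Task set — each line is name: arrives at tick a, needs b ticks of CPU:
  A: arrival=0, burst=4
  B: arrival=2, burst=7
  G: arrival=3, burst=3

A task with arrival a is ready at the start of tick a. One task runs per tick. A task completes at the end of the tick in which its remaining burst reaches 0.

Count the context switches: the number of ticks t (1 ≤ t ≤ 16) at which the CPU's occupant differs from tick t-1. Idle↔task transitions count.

t=0: L0/L1/L2 = A/-/- → run A
t=1: L0/L1/L2 = A/-/- → run A
t=2: L0/L1/L2 = B/A/- → run B
t=3: L0/L1/L2 = BG/A/- → run B
t=4: L0/L1/L2 = G/AB/- → run G
t=5: L0/L1/L2 = G/AB/- → run G
t=6: L0/L1/L2 = -/ABG/- → run A
t=7: L0/L1/L2 = -/ABG/- → run A
t=8: L0/L1/L2 = -/BG/- → run B
t=9: L0/L1/L2 = -/BG/- → run B
t=10: L0/L1/L2 = -/BG/- → run B
t=11: L0/L1/L2 = -/BG/- → run B
t=12: L0/L1/L2 = -/G/B → run G
t=13: L0/L1/L2 = -/-/B → run B
t=14: (idle)
t=15: (idle)
t=16: (idle)

context switches = 7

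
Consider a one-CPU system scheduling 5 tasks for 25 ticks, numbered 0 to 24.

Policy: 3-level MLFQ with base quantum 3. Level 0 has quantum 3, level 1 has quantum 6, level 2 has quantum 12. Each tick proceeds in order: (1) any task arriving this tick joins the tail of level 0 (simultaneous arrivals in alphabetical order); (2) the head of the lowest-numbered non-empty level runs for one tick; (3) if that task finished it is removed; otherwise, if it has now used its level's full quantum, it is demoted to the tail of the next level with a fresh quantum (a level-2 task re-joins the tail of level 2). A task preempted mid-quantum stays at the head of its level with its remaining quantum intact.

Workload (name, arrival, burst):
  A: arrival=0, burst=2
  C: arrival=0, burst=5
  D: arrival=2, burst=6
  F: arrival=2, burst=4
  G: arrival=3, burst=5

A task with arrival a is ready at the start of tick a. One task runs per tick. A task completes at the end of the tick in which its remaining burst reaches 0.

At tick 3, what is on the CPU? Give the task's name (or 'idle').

t=0: L0/L1/L2 = AC/-/- → run A
t=1: L0/L1/L2 = AC/-/- → run A
t=2: L0/L1/L2 = CDF/-/- → run C
t=3: L0/L1/L2 = CDFG/-/- → run C
t=4: L0/L1/L2 = CDFG/-/- → run C
t=5: L0/L1/L2 = DFG/C/- → run D
t=6: L0/L1/L2 = DFG/C/- → run D
t=7: L0/L1/L2 = DFG/C/- → run D
t=8: L0/L1/L2 = FG/CD/- → run F
t=9: L0/L1/L2 = FG/CD/- → run F
t=10: L0/L1/L2 = FG/CD/- → run F
t=11: L0/L1/L2 = G/CDF/- → run G
t=12: L0/L1/L2 = G/CDF/- → run G
t=13: L0/L1/L2 = G/CDF/- → run G
t=14: L0/L1/L2 = -/CDFG/- → run C
t=15: L0/L1/L2 = -/CDFG/- → run C
t=16: L0/L1/L2 = -/DFG/- → run D
t=17: L0/L1/L2 = -/DFG/- → run D
t=18: L0/L1/L2 = -/DFG/- → run D
t=19: L0/L1/L2 = -/FG/- → run F
t=20: L0/L1/L2 = -/G/- → run G
t=21: L0/L1/L2 = -/G/- → run G
t=22: (idle)
t=23: (idle)
t=24: (idle)

running at tick 3 = C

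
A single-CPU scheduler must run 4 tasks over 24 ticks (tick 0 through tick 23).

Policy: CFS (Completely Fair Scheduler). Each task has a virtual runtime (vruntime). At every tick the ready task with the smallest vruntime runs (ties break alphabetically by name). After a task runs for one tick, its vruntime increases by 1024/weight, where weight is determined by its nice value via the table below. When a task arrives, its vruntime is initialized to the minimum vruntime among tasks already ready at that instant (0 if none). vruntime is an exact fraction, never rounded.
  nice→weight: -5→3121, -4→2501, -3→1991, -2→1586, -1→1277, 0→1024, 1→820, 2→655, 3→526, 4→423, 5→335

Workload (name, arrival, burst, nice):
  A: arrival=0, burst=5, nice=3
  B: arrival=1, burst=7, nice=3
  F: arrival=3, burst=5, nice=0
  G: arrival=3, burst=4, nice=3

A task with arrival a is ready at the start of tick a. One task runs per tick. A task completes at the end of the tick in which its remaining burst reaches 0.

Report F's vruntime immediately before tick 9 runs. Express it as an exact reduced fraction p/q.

vruntime(F, start of tick 9) = 1550/263

t=0: vr[A=0] → run A
t=1: vr[A=512/263 B=512/263] → run A
t=2: vr[A=1024/263 B=512/263] → run B
t=3: vr[A=1024/263 B=1024/263 F=1024/263 G=1024/263] → run A
t=4: vr[A=1536/263 B=1024/263 F=1024/263 G=1024/263] → run B
t=5: vr[A=1536/263 B=1536/263 F=1024/263 G=1024/263] → run F
t=6: vr[A=1536/263 B=1536/263 F=1287/263 G=1024/263] → run G
t=7: vr[A=1536/263 B=1536/263 F=1287/263 G=1536/263] → run F
t=8: vr[A=1536/263 B=1536/263 F=1550/263 G=1536/263] → run A
t=9: vr[A=2048/263 B=1536/263 F=1550/263 G=1536/263] → run B
t=10: vr[A=2048/263 B=2048/263 F=1550/263 G=1536/263] → run G
t=11: vr[A=2048/263 B=2048/263 F=1550/263 G=2048/263] → run F
t=12: vr[A=2048/263 B=2048/263 F=1813/263 G=2048/263] → run F
t=13: vr[A=2048/263 B=2048/263 F=2076/263 G=2048/263] → run A
t=14: vr[B=2048/263 F=2076/263 G=2048/263] → run B
t=15: vr[B=2560/263 F=2076/263 G=2048/263] → run G
t=16: vr[B=2560/263 F=2076/263 G=2560/263] → run F
t=17: vr[B=2560/263 G=2560/263] → run B
t=18: vr[B=3072/263 G=2560/263] → run G
t=19: vr[B=3072/263] → run B
t=20: vr[B=3584/263] → run B
t=21: (idle)
t=22: (idle)
t=23: (idle)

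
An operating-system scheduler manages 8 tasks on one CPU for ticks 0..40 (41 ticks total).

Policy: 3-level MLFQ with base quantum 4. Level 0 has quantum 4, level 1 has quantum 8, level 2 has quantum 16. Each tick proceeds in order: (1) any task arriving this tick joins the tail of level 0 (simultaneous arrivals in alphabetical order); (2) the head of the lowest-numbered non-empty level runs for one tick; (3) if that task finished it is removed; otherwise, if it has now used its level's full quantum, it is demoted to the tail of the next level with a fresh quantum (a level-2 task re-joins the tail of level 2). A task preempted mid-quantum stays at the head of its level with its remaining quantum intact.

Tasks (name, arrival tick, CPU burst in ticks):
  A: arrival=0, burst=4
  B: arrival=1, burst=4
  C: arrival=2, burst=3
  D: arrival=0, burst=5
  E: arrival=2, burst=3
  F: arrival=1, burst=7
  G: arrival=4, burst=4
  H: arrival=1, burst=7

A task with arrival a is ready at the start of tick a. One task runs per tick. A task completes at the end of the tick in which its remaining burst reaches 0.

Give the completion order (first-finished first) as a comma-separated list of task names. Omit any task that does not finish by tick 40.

completion order = A, B, C, E, G, D, F, H

t=0: L0/L1/L2 = AD/-/- → run A
t=1: L0/L1/L2 = ADBFH/-/- → run A
t=2: L0/L1/L2 = ADBFHCE/-/- → run A
t=3: L0/L1/L2 = ADBFHCE/-/- → run A
t=4: L0/L1/L2 = DBFHCEG/-/- → run D
t=5: L0/L1/L2 = DBFHCEG/-/- → run D
t=6: L0/L1/L2 = DBFHCEG/-/- → run D
t=7: L0/L1/L2 = DBFHCEG/-/- → run D
t=8: L0/L1/L2 = BFHCEG/D/- → run B
t=9: L0/L1/L2 = BFHCEG/D/- → run B
t=10: L0/L1/L2 = BFHCEG/D/- → run B
t=11: L0/L1/L2 = BFHCEG/D/- → run B
t=12: L0/L1/L2 = FHCEG/D/- → run F
t=13: L0/L1/L2 = FHCEG/D/- → run F
t=14: L0/L1/L2 = FHCEG/D/- → run F
t=15: L0/L1/L2 = FHCEG/D/- → run F
t=16: L0/L1/L2 = HCEG/DF/- → run H
t=17: L0/L1/L2 = HCEG/DF/- → run H
t=18: L0/L1/L2 = HCEG/DF/- → run H
t=19: L0/L1/L2 = HCEG/DF/- → run H
t=20: L0/L1/L2 = CEG/DFH/- → run C
t=21: L0/L1/L2 = CEG/DFH/- → run C
t=22: L0/L1/L2 = CEG/DFH/- → run C
t=23: L0/L1/L2 = EG/DFH/- → run E
t=24: L0/L1/L2 = EG/DFH/- → run E
t=25: L0/L1/L2 = EG/DFH/- → run E
t=26: L0/L1/L2 = G/DFH/- → run G
t=27: L0/L1/L2 = G/DFH/- → run G
t=28: L0/L1/L2 = G/DFH/- → run G
t=29: L0/L1/L2 = G/DFH/- → run G
t=30: L0/L1/L2 = -/DFH/- → run D
t=31: L0/L1/L2 = -/FH/- → run F
t=32: L0/L1/L2 = -/FH/- → run F
t=33: L0/L1/L2 = -/FH/- → run F
t=34: L0/L1/L2 = -/H/- → run H
t=35: L0/L1/L2 = -/H/- → run H
t=36: L0/L1/L2 = -/H/- → run H
t=37: (idle)
t=38: (idle)
t=39: (idle)
t=40: (idle)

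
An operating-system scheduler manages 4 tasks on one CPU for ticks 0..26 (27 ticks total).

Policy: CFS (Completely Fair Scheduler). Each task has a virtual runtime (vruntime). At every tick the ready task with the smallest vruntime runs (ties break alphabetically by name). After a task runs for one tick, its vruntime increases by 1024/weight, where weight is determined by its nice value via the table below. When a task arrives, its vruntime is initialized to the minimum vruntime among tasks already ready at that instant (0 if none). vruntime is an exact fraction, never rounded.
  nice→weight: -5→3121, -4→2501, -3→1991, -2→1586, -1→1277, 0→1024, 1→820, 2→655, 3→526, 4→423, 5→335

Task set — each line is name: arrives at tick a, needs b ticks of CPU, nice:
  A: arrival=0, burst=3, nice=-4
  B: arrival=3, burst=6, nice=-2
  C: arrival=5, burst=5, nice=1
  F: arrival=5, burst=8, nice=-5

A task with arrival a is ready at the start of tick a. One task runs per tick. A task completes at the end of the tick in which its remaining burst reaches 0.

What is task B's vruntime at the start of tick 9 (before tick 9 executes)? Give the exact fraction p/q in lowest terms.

t=0: vr[A=0] → run A
t=1: vr[A=1024/2501] → run A
t=2: vr[A=2048/2501] → run A
t=3: vr[B=0] → run B
t=4: vr[B=512/793] → run B
t=5: vr[B=1024/793 C=1024/793 F=1024/793] → run B
t=6: vr[B=1536/793 C=1024/793 F=1024/793] → run C
t=7: vr[B=1536/793 C=412928/162565 F=1024/793] → run F
t=8: vr[B=1536/793 C=412928/162565 F=4007936/2474953] → run F
t=9: vr[B=1536/793 C=412928/162565 F=4819968/2474953] → run B
t=10: vr[B=2048/793 C=412928/162565 F=4819968/2474953] → run F
t=11: vr[B=2048/793 C=412928/162565 F=5632000/2474953] → run F
t=12: vr[B=2048/793 C=412928/162565 F=6444032/2474953] → run C
t=13: vr[B=2048/793 C=615936/162565 F=6444032/2474953] → run B
t=14: vr[B=2560/793 C=615936/162565 F=6444032/2474953] → run F
t=15: vr[B=2560/793 C=615936/162565 F=7256064/2474953] → run F
t=16: vr[B=2560/793 C=615936/162565 F=8068096/2474953] → run B
t=17: vr[C=615936/162565 F=8068096/2474953] → run F
t=18: vr[C=615936/162565 F=8880128/2474953] → run F
t=19: vr[C=615936/162565] → run C
t=20: vr[C=818944/162565] → run C
t=21: vr[C=1021952/162565] → run C
t=22: (idle)
t=23: (idle)
t=24: (idle)
t=25: (idle)
t=26: (idle)

vruntime(B, start of tick 9) = 1536/793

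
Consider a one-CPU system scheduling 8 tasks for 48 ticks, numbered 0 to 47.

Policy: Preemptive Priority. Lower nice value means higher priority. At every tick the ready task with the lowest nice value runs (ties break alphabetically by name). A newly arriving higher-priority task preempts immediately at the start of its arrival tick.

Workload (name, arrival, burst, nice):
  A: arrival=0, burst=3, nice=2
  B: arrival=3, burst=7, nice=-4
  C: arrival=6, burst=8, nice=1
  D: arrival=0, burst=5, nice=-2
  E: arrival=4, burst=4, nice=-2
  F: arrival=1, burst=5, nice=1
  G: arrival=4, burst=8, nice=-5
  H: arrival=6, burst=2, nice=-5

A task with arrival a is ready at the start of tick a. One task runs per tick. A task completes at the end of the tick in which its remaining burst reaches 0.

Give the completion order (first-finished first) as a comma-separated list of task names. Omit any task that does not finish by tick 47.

t=0: ready={A,D} → run D
t=1: ready={A,D,F} → run D
t=2: ready={A,D,F} → run D
t=3: ready={A,B,D,F} → run B
t=4: ready={A,B,D,E,F,G} → run G
t=5: ready={A,B,D,E,F,G} → run G
t=6: ready={A,B,C,D,E,F,G,H} → run G
t=7: ready={A,B,C,D,E,F,G,H} → run G
t=8: ready={A,B,C,D,E,F,G,H} → run G
t=9: ready={A,B,C,D,E,F,G,H} → run G
t=10: ready={A,B,C,D,E,F,G,H} → run G
t=11: ready={A,B,C,D,E,F,G,H} → run G
t=12: ready={A,B,C,D,E,F,H} → run H
t=13: ready={A,B,C,D,E,F,H} → run H
t=14: ready={A,B,C,D,E,F} → run B
t=15: ready={A,B,C,D,E,F} → run B
t=16: ready={A,B,C,D,E,F} → run B
t=17: ready={A,B,C,D,E,F} → run B
t=18: ready={A,B,C,D,E,F} → run B
t=19: ready={A,B,C,D,E,F} → run B
t=20: ready={A,C,D,E,F} → run D
t=21: ready={A,C,D,E,F} → run D
t=22: ready={A,C,E,F} → run E
t=23: ready={A,C,E,F} → run E
t=24: ready={A,C,E,F} → run E
t=25: ready={A,C,E,F} → run E
t=26: ready={A,C,F} → run C
t=27: ready={A,C,F} → run C
t=28: ready={A,C,F} → run C
t=29: ready={A,C,F} → run C
t=30: ready={A,C,F} → run C
t=31: ready={A,C,F} → run C
t=32: ready={A,C,F} → run C
t=33: ready={A,C,F} → run C
t=34: ready={A,F} → run F
t=35: ready={A,F} → run F
t=36: ready={A,F} → run F
t=37: ready={A,F} → run F
t=38: ready={A,F} → run F
t=39: ready={A} → run A
t=40: ready={A} → run A
t=41: ready={A} → run A
t=42: (idle)
t=43: (idle)
t=44: (idle)
t=45: (idle)
t=46: (idle)
t=47: (idle)

completion order = G, H, B, D, E, C, F, A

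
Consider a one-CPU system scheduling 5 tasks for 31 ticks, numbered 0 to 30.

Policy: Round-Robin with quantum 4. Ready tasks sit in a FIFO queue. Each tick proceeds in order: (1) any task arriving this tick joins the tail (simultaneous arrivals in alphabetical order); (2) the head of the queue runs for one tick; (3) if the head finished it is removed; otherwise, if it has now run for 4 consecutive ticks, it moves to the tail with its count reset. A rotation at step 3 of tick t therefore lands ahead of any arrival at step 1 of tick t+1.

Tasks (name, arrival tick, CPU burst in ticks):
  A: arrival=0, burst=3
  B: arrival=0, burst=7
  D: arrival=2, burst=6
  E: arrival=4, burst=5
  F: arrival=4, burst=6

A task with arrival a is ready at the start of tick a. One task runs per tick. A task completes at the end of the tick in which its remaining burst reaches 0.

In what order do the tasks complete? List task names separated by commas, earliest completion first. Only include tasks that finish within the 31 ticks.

t=0: queue=[A,B] q_used=0 → run A
t=1: queue=[A,B] q_used=1 → run A
t=2: queue=[A,B,D] q_used=2 → run A
t=3: queue=[B,D] q_used=0 → run B
t=4: queue=[B,D,E,F] q_used=1 → run B
t=5: queue=[B,D,E,F] q_used=2 → run B
t=6: queue=[B,D,E,F] q_used=3 → run B
t=7: queue=[D,E,F,B] q_used=0 → run D
t=8: queue=[D,E,F,B] q_used=1 → run D
t=9: queue=[D,E,F,B] q_used=2 → run D
t=10: queue=[D,E,F,B] q_used=3 → run D
t=11: queue=[E,F,B,D] q_used=0 → run E
t=12: queue=[E,F,B,D] q_used=1 → run E
t=13: queue=[E,F,B,D] q_used=2 → run E
t=14: queue=[E,F,B,D] q_used=3 → run E
t=15: queue=[F,B,D,E] q_used=0 → run F
t=16: queue=[F,B,D,E] q_used=1 → run F
t=17: queue=[F,B,D,E] q_used=2 → run F
t=18: queue=[F,B,D,E] q_used=3 → run F
t=19: queue=[B,D,E,F] q_used=0 → run B
t=20: queue=[B,D,E,F] q_used=1 → run B
t=21: queue=[B,D,E,F] q_used=2 → run B
t=22: queue=[D,E,F] q_used=0 → run D
t=23: queue=[D,E,F] q_used=1 → run D
t=24: queue=[E,F] q_used=0 → run E
t=25: queue=[F] q_used=0 → run F
t=26: queue=[F] q_used=1 → run F
t=27: (idle)
t=28: (idle)
t=29: (idle)
t=30: (idle)

completion order = A, B, D, E, F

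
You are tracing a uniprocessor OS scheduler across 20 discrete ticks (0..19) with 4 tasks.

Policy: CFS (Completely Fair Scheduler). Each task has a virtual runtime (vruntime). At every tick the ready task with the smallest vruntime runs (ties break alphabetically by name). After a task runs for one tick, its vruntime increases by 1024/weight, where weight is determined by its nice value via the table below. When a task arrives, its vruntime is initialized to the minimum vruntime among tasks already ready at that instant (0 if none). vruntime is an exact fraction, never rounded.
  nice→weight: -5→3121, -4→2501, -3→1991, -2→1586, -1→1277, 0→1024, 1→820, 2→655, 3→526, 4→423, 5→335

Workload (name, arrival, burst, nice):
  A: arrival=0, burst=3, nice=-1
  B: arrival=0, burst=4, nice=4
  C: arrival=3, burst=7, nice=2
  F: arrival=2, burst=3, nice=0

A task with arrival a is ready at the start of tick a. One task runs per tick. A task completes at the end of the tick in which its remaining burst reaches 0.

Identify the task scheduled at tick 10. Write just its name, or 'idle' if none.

running at tick 10 = C

t=0: vr[A=0 B=0] → run A
t=1: vr[A=1024/1277 B=0] → run B
t=2: vr[A=1024/1277 B=1024/423 F=1024/1277] → run A
t=3: vr[A=2048/1277 B=1024/423 C=1024/1277 F=1024/1277] → run C
t=4: vr[A=2048/1277 B=1024/423 C=1978368/836435 F=1024/1277] → run F
t=5: vr[A=2048/1277 B=1024/423 C=1978368/836435 F=2301/1277] → run A
t=6: vr[B=1024/423 C=1978368/836435 F=2301/1277] → run F
t=7: vr[B=1024/423 C=1978368/836435 F=3578/1277] → run C
t=8: vr[B=1024/423 C=3286016/836435 F=3578/1277] → run B
t=9: vr[B=2048/423 C=3286016/836435 F=3578/1277] → run F
t=10: vr[B=2048/423 C=3286016/836435] → run C
t=11: vr[B=2048/423 C=4593664/836435] → run B
t=12: vr[B=1024/141 C=4593664/836435] → run C
t=13: vr[B=1024/141 C=5901312/836435] → run C
t=14: vr[B=1024/141 C=1441792/167287] → run B
t=15: vr[C=1441792/167287] → run C
t=16: vr[C=8516608/836435] → run C
t=17: (idle)
t=18: (idle)
t=19: (idle)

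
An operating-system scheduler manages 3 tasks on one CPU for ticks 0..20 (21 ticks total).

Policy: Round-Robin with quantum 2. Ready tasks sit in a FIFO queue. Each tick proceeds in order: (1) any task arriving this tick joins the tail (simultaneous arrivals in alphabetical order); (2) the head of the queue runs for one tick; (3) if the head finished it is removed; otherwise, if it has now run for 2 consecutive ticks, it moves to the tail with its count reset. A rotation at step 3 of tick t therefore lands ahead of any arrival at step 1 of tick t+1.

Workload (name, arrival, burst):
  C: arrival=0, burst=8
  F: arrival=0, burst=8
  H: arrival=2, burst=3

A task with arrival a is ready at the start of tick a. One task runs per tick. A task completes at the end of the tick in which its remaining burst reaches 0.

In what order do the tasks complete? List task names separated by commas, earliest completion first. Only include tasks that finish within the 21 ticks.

completion order = H, C, F

t=0: queue=[C,F] q_used=0 → run C
t=1: queue=[C,F] q_used=1 → run C
t=2: queue=[F,C,H] q_used=0 → run F
t=3: queue=[F,C,H] q_used=1 → run F
t=4: queue=[C,H,F] q_used=0 → run C
t=5: queue=[C,H,F] q_used=1 → run C
t=6: queue=[H,F,C] q_used=0 → run H
t=7: queue=[H,F,C] q_used=1 → run H
t=8: queue=[F,C,H] q_used=0 → run F
t=9: queue=[F,C,H] q_used=1 → run F
t=10: queue=[C,H,F] q_used=0 → run C
t=11: queue=[C,H,F] q_used=1 → run C
t=12: queue=[H,F,C] q_used=0 → run H
t=13: queue=[F,C] q_used=0 → run F
t=14: queue=[F,C] q_used=1 → run F
t=15: queue=[C,F] q_used=0 → run C
t=16: queue=[C,F] q_used=1 → run C
t=17: queue=[F] q_used=0 → run F
t=18: queue=[F] q_used=1 → run F
t=19: (idle)
t=20: (idle)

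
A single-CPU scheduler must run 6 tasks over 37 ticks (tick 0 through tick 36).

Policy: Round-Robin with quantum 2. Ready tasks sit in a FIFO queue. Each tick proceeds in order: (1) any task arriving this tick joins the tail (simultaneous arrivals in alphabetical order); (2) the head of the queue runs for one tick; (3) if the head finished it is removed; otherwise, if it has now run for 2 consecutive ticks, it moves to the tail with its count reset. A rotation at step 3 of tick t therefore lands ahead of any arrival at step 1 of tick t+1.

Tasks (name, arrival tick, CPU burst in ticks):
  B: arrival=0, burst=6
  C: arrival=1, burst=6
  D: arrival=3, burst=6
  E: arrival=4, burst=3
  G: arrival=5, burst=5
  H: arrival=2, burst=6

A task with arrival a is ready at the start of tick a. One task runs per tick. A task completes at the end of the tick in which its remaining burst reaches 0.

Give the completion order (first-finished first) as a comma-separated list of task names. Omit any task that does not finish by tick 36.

t=0: queue=[B] q_used=0 → run B
t=1: queue=[B,C] q_used=1 → run B
t=2: queue=[C,B,H] q_used=0 → run C
t=3: queue=[C,B,H,D] q_used=1 → run C
t=4: queue=[B,H,D,C,E] q_used=0 → run B
t=5: queue=[B,H,D,C,E,G] q_used=1 → run B
t=6: queue=[H,D,C,E,G,B] q_used=0 → run H
t=7: queue=[H,D,C,E,G,B] q_used=1 → run H
t=8: queue=[D,C,E,G,B,H] q_used=0 → run D
t=9: queue=[D,C,E,G,B,H] q_used=1 → run D
t=10: queue=[C,E,G,B,H,D] q_used=0 → run C
t=11: queue=[C,E,G,B,H,D] q_used=1 → run C
t=12: queue=[E,G,B,H,D,C] q_used=0 → run E
t=13: queue=[E,G,B,H,D,C] q_used=1 → run E
t=14: queue=[G,B,H,D,C,E] q_used=0 → run G
t=15: queue=[G,B,H,D,C,E] q_used=1 → run G
t=16: queue=[B,H,D,C,E,G] q_used=0 → run B
t=17: queue=[B,H,D,C,E,G] q_used=1 → run B
t=18: queue=[H,D,C,E,G] q_used=0 → run H
t=19: queue=[H,D,C,E,G] q_used=1 → run H
t=20: queue=[D,C,E,G,H] q_used=0 → run D
t=21: queue=[D,C,E,G,H] q_used=1 → run D
t=22: queue=[C,E,G,H,D] q_used=0 → run C
t=23: queue=[C,E,G,H,D] q_used=1 → run C
t=24: queue=[E,G,H,D] q_used=0 → run E
t=25: queue=[G,H,D] q_used=0 → run G
t=26: queue=[G,H,D] q_used=1 → run G
t=27: queue=[H,D,G] q_used=0 → run H
t=28: queue=[H,D,G] q_used=1 → run H
t=29: queue=[D,G] q_used=0 → run D
t=30: queue=[D,G] q_used=1 → run D
t=31: queue=[G] q_used=0 → run G
t=32: (idle)
t=33: (idle)
t=34: (idle)
t=35: (idle)
t=36: (idle)

completion order = B, C, E, H, D, G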